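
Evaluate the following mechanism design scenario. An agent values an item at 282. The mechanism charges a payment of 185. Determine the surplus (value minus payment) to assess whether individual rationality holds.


Step 1: Surplus = value - payment = 282 - 185 = 97
Step 2: IR is satisfied (surplus >= 0)

97


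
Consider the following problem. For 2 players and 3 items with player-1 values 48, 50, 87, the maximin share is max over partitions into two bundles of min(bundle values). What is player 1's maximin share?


Step 1: Item values = 48, 50, 87
Step 2: Enumerate all 2-bundle partitions and take the smaller bundle:
  Partition 1: {48} vs {50,87} -> bundles 48, 137; min = 48
  Partition 2: {50} vs {48,87} -> bundles 50, 135; min = 50
  Partition 3: {87} vs {48,50} -> bundles 87, 98; min = 87
Step 3: MMS = max(48, 50, 87) = 87

87


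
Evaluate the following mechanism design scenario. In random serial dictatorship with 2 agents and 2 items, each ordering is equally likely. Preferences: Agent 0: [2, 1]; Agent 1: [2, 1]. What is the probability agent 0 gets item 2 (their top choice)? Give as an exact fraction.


Step 1: Agent 0 wants item 2
Step 2: There are 2 possible orderings of agents
Step 3: In 1 orderings, agent 0 gets item 2
Step 4: Probability = 1/2

1/2


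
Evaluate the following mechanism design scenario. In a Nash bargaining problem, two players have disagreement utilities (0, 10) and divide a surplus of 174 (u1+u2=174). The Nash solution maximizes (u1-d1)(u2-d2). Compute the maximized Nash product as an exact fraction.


Step 1: The Nash solution splits surplus symmetrically above the disagreement point
Step 2: u1 = (total + d1 - d2)/2 = (174 + 0 - 10)/2 = 82
Step 3: u2 = (total - d1 + d2)/2 = (174 - 0 + 10)/2 = 92
Step 4: Nash product = (82 - 0) * (92 - 10)
Step 5: = 82 * 82 = 6724

6724


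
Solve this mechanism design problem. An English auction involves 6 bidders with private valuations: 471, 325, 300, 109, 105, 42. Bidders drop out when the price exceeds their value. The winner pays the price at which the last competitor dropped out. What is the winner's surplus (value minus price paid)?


Step 1: Identify the highest value: 471
Step 2: Identify the second-highest value: 325
Step 3: The final price = second-highest value = 325
Step 4: Surplus = 471 - 325 = 146

146


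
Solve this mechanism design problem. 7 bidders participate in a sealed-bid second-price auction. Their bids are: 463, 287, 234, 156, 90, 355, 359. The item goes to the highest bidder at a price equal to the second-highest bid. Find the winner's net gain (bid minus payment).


Step 1: Sort bids in descending order: 463, 359, 355, 287, 234, 156, 90
Step 2: The winning bid is the highest: 463
Step 3: The payment equals the second-highest bid: 359
Step 4: Surplus = winner's bid - payment = 463 - 359 = 104

104


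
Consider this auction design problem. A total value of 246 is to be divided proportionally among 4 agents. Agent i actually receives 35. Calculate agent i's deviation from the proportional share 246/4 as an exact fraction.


Step 1: Proportional share = 246/4 = 123/2
Step 2: Agent's actual allocation = 35
Step 3: Excess = 35 - 123/2 = -53/2

-53/2


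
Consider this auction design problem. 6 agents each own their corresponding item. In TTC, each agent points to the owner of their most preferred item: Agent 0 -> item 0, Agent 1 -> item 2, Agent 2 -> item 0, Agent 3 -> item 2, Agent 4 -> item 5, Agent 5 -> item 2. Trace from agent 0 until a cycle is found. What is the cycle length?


Step 1: Trace the pointer graph from agent 0: 0 -> 0
Step 2: A cycle is detected when we revisit agent 0
Step 3: The cycle is: 0 -> 0
Step 4: Cycle length = 1

1


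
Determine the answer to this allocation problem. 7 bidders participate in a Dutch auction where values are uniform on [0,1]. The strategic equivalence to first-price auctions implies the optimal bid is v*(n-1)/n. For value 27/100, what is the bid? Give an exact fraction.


Step 1: Dutch auctions are strategically equivalent to first-price auctions
Step 2: The equilibrium bid is b(v) = v*(n-1)/n
Step 3: b = 27/100 * 6/7
Step 4: b = 81/350

81/350


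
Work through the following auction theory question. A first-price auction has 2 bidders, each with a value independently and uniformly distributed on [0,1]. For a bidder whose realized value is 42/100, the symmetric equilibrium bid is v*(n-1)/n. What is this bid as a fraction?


Step 1: The symmetric BNE bidding function is b(v) = v * (n-1) / n
Step 2: Substitute v = 21/50 and n = 2
Step 3: b = 21/50 * 1/2
Step 4: b = 21/100

21/100


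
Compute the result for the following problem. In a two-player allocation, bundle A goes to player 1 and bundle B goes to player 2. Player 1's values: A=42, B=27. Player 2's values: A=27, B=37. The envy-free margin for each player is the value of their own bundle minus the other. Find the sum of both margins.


Step 1: Player 1's margin = v1(A) - v1(B) = 42 - 27 = 15
Step 2: Player 2's margin = v2(B) - v2(A) = 37 - 27 = 10
Step 3: Total margin = 15 + 10 = 25

25


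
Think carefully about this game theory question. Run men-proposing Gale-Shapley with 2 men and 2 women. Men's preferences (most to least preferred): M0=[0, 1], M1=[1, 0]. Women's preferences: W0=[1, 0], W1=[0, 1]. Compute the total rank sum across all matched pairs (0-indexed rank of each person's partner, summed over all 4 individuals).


Step 1: Run Gale-Shapley (men propose, women hold best offer):
  M0 proposes to W0; she accepts
  M1 proposes to W1; she accepts
Step 2: Final matching: W0-M0, W1-M1
Step 3: 0-indexed ranks (man's rank of his match, then woman's): 0 + 1 + 0 + 1
Step 4: Total rank sum = 2

2


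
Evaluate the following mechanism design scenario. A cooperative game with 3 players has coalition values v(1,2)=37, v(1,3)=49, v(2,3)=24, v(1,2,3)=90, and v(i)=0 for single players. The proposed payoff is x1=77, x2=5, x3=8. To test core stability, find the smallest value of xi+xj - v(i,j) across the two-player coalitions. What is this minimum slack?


Step 1: Slack for coalition (1,2): x1+x2 - v12 = 82 - 37 = 45
Step 2: Slack for coalition (1,3): x1+x3 - v13 = 85 - 49 = 36
Step 3: Slack for coalition (2,3): x2+x3 - v23 = 13 - 24 = -11
Step 4: Minimum slack = min(45, 36, -11) = -11, attained by (2,3); coalition (2,3) can block (slack < 0), so the allocation is not in the core

-11


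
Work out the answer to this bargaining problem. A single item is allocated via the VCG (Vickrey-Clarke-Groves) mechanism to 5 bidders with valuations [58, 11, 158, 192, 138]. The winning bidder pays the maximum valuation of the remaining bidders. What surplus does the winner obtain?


Step 1: The winner is the agent with the highest value: agent 3 with value 192
Step 2: Values of other agents: [58, 11, 158, 138]
Step 3: VCG payment = max of others' values = 158
Step 4: Surplus = 192 - 158 = 34

34


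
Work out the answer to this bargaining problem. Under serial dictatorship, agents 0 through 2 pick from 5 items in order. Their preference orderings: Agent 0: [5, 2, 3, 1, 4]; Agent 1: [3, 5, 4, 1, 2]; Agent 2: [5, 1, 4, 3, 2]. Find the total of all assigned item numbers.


Step 1: Agent 0 picks item 5
Step 2: Agent 1 picks item 3
Step 3: Agent 2 picks item 1
Step 4: Sum = 5 + 3 + 1 = 9

9


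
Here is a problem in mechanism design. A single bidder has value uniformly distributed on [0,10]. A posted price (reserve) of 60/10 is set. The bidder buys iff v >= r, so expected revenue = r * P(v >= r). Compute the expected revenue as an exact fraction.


Step 1: Posted price r = 6, value support [0,10]
Step 2: P(v >= r) = (10 - 6)/10 = 2/5
Step 3: Expected revenue = r * P(v >= r) = 6 * 2/5
Step 4: Revenue = 12/5

12/5


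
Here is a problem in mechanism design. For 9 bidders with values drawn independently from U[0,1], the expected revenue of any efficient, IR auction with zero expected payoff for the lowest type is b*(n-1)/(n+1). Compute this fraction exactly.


Step 1: By Revenue Equivalence, expected revenue = b*(n-1)/(n+1)
Step 2: Substituting n = 9, b = 1
Step 3: Revenue = 1*(9-1)/(9+1) = 1*8/10
Step 4: Revenue = 8/10 = 4/5

4/5


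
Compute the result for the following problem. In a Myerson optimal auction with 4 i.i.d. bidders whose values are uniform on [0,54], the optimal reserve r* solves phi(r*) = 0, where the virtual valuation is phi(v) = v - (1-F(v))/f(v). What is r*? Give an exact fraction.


Step 1: For U[0,54], F(v) = v/54 and f(v) = 1/54
Step 2: phi(v) = v - (1 - v/54)/(1/54) = v - (54 - v) = 2v - 54
Step 3: Set phi(r*) = 0: 2r* - 54 = 0
Step 4: r* = 54/2 = 27 (the number of bidders n = 4 does not enter)

27


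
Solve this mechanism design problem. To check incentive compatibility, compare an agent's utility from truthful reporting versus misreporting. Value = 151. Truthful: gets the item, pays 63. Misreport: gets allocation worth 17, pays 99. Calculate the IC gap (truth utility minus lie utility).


Step 1: U(truth) = value - payment = 151 - 63 = 88
Step 2: U(lie) = allocation - payment = 17 - 99 = -82
Step 3: IC gap = 88 - (-82) = 170

170


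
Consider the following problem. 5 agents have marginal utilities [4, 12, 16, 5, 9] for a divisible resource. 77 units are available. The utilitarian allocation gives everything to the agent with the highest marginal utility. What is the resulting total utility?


Step 1: The marginal utilities are [4, 12, 16, 5, 9]
Step 2: The highest marginal utility is 16
Step 3: All 77 units go to that agent
Step 4: Total utility = 16 * 77 = 1232

1232


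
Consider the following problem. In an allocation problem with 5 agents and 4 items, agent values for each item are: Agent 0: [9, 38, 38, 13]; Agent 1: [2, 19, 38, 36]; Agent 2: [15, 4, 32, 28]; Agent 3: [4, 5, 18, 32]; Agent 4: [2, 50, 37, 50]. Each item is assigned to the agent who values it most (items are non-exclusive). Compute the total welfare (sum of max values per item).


Step 1: For each item, find the maximum value among all agents.
Step 2: Item 0 -> Agent 2 (value 15)
Step 3: Item 1 -> Agent 4 (value 50)
Step 4: Item 2 -> Agent 0 (value 38)
Step 5: Item 3 -> Agent 4 (value 50)
Step 6: Total welfare = 15 + 50 + 38 + 50 = 153

153


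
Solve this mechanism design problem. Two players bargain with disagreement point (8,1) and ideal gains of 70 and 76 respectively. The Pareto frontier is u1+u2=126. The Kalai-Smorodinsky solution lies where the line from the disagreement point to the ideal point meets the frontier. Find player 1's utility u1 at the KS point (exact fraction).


Step 1: At the KS point, (u1-d1)/r1 = (u2-d2)/r2 = t and u1+u2 = 126
Step 2: u1 = d1 + r1*t and u2 = d2 + r2*t, so (d1 + r1*t) + (d2 + r2*t) = 126
Step 3: t = (126 - 8 - 1)/(70 + 76) = 117/146
Step 4: u1 = d1 + r1*t = 8 + 70 * 117/146 = 4679/73
Step 5: (Check: u2 = d2 + r2*t = 4519/73; u1+u2 = 4679/73 + 4519/73 = 126, on the frontier.)

4679/73


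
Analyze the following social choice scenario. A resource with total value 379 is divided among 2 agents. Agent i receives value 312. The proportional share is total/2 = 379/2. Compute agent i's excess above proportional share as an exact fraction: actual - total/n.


Step 1: Proportional share = 379/2
Step 2: Agent's actual allocation = 312
Step 3: Excess = 312 - 379/2 = 245/2

245/2


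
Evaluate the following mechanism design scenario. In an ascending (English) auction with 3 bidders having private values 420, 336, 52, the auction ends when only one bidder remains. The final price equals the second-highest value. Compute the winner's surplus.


Step 1: Identify the highest value: 420
Step 2: Identify the second-highest value: 336
Step 3: The final price = second-highest value = 336
Step 4: Surplus = 420 - 336 = 84

84


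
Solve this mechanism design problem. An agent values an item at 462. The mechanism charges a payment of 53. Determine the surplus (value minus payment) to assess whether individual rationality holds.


Step 1: Surplus = value - payment = 462 - 53 = 409
Step 2: IR is satisfied (surplus >= 0)

409


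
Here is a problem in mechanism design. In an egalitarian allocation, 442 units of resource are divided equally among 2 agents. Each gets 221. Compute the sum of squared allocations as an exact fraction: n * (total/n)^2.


Step 1: Each agent's share = 442/2 = 221
Step 2: Square of each share = (221)^2 = 48841
Step 3: Sum of squares = 2 * 48841 = 97682

97682


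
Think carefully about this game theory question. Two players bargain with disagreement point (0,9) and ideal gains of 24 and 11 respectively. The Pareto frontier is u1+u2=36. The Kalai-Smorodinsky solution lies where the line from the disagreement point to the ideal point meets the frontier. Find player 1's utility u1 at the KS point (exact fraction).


Step 1: At the KS point, (u1-d1)/r1 = (u2-d2)/r2 = t and u1+u2 = 36
Step 2: u1 = d1 + r1*t and u2 = d2 + r2*t, so (d1 + r1*t) + (d2 + r2*t) = 36
Step 3: t = (36 - 0 - 9)/(24 + 11) = 27/35
Step 4: u1 = d1 + r1*t = 0 + 24 * 27/35 = 648/35
Step 5: (Check: u2 = d2 + r2*t = 612/35; u1+u2 = 648/35 + 612/35 = 36, on the frontier.)

648/35


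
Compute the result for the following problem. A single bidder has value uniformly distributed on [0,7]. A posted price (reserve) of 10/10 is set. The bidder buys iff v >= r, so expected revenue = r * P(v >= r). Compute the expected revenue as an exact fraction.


Step 1: Posted price r = 1, value support [0,7]
Step 2: P(v >= r) = (7 - 1)/7 = 6/7
Step 3: Expected revenue = r * P(v >= r) = 1 * 6/7
Step 4: Revenue = 6/7

6/7


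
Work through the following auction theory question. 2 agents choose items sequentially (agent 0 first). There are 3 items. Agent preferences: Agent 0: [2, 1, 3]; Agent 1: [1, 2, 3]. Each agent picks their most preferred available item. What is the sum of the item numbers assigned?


Step 1: Agent 0 picks item 2
Step 2: Agent 1 picks item 1
Step 3: Sum = 2 + 1 = 3

3


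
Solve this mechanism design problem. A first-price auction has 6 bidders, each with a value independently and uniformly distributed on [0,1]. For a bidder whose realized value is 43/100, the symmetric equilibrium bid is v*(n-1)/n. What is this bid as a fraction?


Step 1: The symmetric BNE bidding function is b(v) = v * (n-1) / n
Step 2: Substitute v = 43/100 and n = 6
Step 3: b = 43/100 * 5/6
Step 4: b = 43/120

43/120


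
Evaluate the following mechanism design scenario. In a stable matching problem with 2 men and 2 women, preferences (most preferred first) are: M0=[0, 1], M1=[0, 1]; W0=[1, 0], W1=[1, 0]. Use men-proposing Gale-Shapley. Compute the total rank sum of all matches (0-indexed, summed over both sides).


Step 1: Run Gale-Shapley (men propose, women hold best offer):
  M0 proposes to W0; she accepts
  M1 proposes to W0; she switches from M0
  M0 proposes to W1; she accepts
Step 2: Final matching: W0-M1, W1-M0
Step 3: 0-indexed ranks (man's rank of his match, then woman's): 0 + 0 + 1 + 1
Step 4: Total rank sum = 2

2


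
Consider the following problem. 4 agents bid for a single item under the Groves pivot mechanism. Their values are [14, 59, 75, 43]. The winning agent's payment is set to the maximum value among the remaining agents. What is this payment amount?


Step 1: The efficient winner is agent 2 with value 75
Step 2: Other agents' values: [14, 59, 43]
Step 3: Pivot payment = max(others) = 59
Step 4: The winner pays 59

59


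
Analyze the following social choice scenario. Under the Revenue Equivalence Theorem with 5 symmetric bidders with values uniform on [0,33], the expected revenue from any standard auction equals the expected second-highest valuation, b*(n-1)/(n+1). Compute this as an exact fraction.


Step 1: By Revenue Equivalence, expected revenue = b*(n-1)/(n+1)
Step 2: Substituting n = 5, b = 33
Step 3: Revenue = 33*(5-1)/(5+1) = 33*4/6
Step 4: Revenue = 132/6 = 22

22


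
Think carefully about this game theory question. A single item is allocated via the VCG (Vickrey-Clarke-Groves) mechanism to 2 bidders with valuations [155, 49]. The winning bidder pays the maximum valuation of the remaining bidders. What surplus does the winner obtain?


Step 1: The winner is the agent with the highest value: agent 0 with value 155
Step 2: Values of other agents: [49]
Step 3: VCG payment = max of others' values = 49
Step 4: Surplus = 155 - 49 = 106

106


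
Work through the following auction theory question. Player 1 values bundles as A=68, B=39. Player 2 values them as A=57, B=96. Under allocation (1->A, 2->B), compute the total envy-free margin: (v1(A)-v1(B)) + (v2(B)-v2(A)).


Step 1: Player 1's margin = v1(A) - v1(B) = 68 - 39 = 29
Step 2: Player 2's margin = v2(B) - v2(A) = 96 - 57 = 39
Step 3: Total margin = 29 + 39 = 68

68


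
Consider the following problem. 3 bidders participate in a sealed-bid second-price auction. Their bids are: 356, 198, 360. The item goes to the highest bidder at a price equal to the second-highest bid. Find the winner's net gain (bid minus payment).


Step 1: Sort bids in descending order: 360, 356, 198
Step 2: The winning bid is the highest: 360
Step 3: The payment equals the second-highest bid: 356
Step 4: Surplus = winner's bid - payment = 360 - 356 = 4

4


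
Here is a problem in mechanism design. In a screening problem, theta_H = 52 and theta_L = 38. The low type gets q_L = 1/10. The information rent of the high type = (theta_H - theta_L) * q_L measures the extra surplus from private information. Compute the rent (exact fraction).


Step 1: theta_H - theta_L = 52 - 38 = 14
Step 2: Information rent = (theta_H - theta_L) * q_L
Step 3: = 14 * 1/10
Step 4: = 7/5

7/5


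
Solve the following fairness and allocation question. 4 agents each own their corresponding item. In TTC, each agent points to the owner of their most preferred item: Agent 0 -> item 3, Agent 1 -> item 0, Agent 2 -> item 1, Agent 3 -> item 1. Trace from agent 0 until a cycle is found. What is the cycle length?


Step 1: Trace the pointer graph from agent 0: 0 -> 3 -> 1 -> 0
Step 2: A cycle is detected when we revisit agent 0
Step 3: The cycle is: 0 -> 3 -> 1 -> 0
Step 4: Cycle length = 3

3


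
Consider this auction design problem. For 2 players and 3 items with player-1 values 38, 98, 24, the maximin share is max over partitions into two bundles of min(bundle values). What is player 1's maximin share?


Step 1: Item values = 38, 98, 24
Step 2: Enumerate all 2-bundle partitions and take the smaller bundle:
  Partition 1: {38} vs {98,24} -> bundles 38, 122; min = 38
  Partition 2: {98} vs {38,24} -> bundles 98, 62; min = 62
  Partition 3: {24} vs {38,98} -> bundles 24, 136; min = 24
Step 3: MMS = max(38, 62, 24) = 62

62


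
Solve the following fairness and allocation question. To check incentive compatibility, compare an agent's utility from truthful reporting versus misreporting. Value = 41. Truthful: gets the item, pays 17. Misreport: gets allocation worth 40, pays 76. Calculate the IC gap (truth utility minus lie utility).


Step 1: U(truth) = value - payment = 41 - 17 = 24
Step 2: U(lie) = allocation - payment = 40 - 76 = -36
Step 3: IC gap = 24 - (-36) = 60

60


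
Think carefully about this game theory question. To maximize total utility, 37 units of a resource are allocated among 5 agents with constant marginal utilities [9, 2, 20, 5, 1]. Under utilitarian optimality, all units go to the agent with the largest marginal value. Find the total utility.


Step 1: The marginal utilities are [9, 2, 20, 5, 1]
Step 2: The highest marginal utility is 20
Step 3: All 37 units go to that agent
Step 4: Total utility = 20 * 37 = 740

740


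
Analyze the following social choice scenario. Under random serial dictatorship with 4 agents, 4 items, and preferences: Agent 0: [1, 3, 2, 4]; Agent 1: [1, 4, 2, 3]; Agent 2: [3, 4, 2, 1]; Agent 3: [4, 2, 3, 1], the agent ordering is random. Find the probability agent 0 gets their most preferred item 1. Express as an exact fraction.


Step 1: Agent 0 wants item 1
Step 2: There are 24 possible orderings of agents
Step 3: In 12 orderings, agent 0 gets item 1
Step 4: Probability = 12/24 = 1/2

1/2


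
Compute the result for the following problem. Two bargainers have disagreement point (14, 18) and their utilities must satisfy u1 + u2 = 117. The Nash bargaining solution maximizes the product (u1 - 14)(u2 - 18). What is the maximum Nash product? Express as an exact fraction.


Step 1: The Nash solution splits surplus symmetrically above the disagreement point
Step 2: u1 = (total + d1 - d2)/2 = (117 + 14 - 18)/2 = 113/2
Step 3: u2 = (total - d1 + d2)/2 = (117 - 14 + 18)/2 = 121/2
Step 4: Nash product = (113/2 - 14) * (121/2 - 18)
Step 5: = 85/2 * 85/2 = 7225/4

7225/4


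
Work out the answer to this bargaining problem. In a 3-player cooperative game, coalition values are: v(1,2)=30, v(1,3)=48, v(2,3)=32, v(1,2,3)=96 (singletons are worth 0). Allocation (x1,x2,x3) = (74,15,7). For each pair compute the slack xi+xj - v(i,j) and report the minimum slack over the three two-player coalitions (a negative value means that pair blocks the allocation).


Step 1: Slack for coalition (1,2): x1+x2 - v12 = 89 - 30 = 59
Step 2: Slack for coalition (1,3): x1+x3 - v13 = 81 - 48 = 33
Step 3: Slack for coalition (2,3): x2+x3 - v23 = 22 - 32 = -10
Step 4: Minimum slack = min(59, 33, -10) = -10, attained by (2,3); coalition (2,3) can block (slack < 0), so the allocation is not in the core

-10


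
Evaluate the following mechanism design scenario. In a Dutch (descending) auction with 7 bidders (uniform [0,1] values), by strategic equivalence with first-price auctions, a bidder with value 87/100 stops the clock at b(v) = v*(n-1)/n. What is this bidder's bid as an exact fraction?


Step 1: Dutch auctions are strategically equivalent to first-price auctions
Step 2: The equilibrium bid is b(v) = v*(n-1)/n
Step 3: b = 87/100 * 6/7
Step 4: b = 261/350

261/350


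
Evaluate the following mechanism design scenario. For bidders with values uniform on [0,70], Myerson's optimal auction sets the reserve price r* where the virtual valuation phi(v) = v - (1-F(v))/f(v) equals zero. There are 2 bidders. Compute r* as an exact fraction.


Step 1: For U[0,70], F(v) = v/70 and f(v) = 1/70
Step 2: phi(v) = v - (1 - v/70)/(1/70) = v - (70 - v) = 2v - 70
Step 3: Set phi(r*) = 0: 2r* - 70 = 0
Step 4: r* = 70/2 = 35 (the number of bidders n = 2 does not enter)

35


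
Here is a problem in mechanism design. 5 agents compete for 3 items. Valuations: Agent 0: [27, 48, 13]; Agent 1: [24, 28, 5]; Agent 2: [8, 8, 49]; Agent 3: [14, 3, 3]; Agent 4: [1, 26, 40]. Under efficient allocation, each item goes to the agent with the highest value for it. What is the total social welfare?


Step 1: For each item, find the maximum value among all agents.
Step 2: Item 0 -> Agent 0 (value 27)
Step 3: Item 1 -> Agent 0 (value 48)
Step 4: Item 2 -> Agent 2 (value 49)
Step 5: Total welfare = 27 + 48 + 49 = 124

124


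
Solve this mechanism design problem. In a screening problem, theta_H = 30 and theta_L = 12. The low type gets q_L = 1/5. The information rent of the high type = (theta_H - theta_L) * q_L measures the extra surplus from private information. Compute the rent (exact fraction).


Step 1: theta_H - theta_L = 30 - 12 = 18
Step 2: Information rent = (theta_H - theta_L) * q_L
Step 3: = 18 * 1/5
Step 4: = 18/5

18/5


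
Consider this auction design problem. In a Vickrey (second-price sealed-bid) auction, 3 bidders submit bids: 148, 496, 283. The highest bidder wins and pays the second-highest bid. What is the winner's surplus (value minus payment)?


Step 1: Sort bids in descending order: 496, 283, 148
Step 2: The winning bid is the highest: 496
Step 3: The payment equals the second-highest bid: 283
Step 4: Surplus = winner's bid - payment = 496 - 283 = 213

213


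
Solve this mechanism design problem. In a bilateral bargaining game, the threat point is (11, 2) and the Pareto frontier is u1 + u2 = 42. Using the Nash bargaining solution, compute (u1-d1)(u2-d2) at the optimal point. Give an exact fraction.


Step 1: The Nash solution splits surplus symmetrically above the disagreement point
Step 2: u1 = (total + d1 - d2)/2 = (42 + 11 - 2)/2 = 51/2
Step 3: u2 = (total - d1 + d2)/2 = (42 - 11 + 2)/2 = 33/2
Step 4: Nash product = (51/2 - 11) * (33/2 - 2)
Step 5: = 29/2 * 29/2 = 841/4

841/4


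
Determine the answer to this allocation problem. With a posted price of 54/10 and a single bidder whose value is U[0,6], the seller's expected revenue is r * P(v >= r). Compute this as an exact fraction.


Step 1: Posted price r = 27/5, value support [0,6]
Step 2: P(v >= r) = (6 - 27/5)/6 = 1/10
Step 3: Expected revenue = r * P(v >= r) = 27/5 * 1/10
Step 4: Revenue = 27/50

27/50


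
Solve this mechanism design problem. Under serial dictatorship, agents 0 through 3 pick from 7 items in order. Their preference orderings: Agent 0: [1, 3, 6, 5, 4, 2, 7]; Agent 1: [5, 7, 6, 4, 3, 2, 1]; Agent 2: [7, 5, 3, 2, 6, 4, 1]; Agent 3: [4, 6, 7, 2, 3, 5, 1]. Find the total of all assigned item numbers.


Step 1: Agent 0 picks item 1
Step 2: Agent 1 picks item 5
Step 3: Agent 2 picks item 7
Step 4: Agent 3 picks item 4
Step 5: Sum = 1 + 5 + 7 + 4 = 17

17


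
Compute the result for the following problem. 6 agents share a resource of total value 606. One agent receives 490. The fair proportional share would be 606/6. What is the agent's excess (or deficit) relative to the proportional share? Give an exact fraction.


Step 1: Proportional share = 606/6 = 101
Step 2: Agent's actual allocation = 490
Step 3: Excess = 490 - 101 = 389

389


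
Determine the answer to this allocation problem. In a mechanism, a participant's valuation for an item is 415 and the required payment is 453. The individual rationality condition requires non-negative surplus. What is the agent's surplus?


Step 1: Surplus = value - payment = 415 - 453 = -38
Step 2: IR is violated (surplus < 0)

-38


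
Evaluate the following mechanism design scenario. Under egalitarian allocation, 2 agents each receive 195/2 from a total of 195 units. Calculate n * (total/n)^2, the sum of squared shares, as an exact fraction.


Step 1: Each agent's share = 195/2
Step 2: Square of each share = (195/2)^2 = 38025/4
Step 3: Sum of squares = 2 * 38025/4 = 38025/2

38025/2


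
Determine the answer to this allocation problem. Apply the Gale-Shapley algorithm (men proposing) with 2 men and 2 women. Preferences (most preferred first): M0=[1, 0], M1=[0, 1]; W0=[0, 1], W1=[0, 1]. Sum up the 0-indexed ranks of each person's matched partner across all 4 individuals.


Step 1: Run Gale-Shapley (men propose, women hold best offer):
  M0 proposes to W1; she accepts
  M1 proposes to W0; she accepts
Step 2: Final matching: W0-M1, W1-M0
Step 3: 0-indexed ranks (man's rank of his match, then woman's): 0 + 1 + 0 + 0
Step 4: Total rank sum = 1

1


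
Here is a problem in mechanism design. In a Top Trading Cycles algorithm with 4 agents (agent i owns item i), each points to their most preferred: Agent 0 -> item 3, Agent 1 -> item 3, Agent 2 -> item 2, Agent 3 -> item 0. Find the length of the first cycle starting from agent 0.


Step 1: Trace the pointer graph from agent 0: 0 -> 3 -> 0
Step 2: A cycle is detected when we revisit agent 0
Step 3: The cycle is: 0 -> 3 -> 0
Step 4: Cycle length = 2

2


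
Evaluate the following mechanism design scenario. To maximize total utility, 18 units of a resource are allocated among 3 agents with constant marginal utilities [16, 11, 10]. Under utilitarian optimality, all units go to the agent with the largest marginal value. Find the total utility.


Step 1: The marginal utilities are [16, 11, 10]
Step 2: The highest marginal utility is 16
Step 3: All 18 units go to that agent
Step 4: Total utility = 16 * 18 = 288

288


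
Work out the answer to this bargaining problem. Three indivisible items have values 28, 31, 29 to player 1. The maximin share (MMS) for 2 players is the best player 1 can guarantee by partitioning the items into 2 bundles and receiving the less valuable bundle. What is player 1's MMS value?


Step 1: Item values = 28, 31, 29
Step 2: Enumerate all 2-bundle partitions and take the smaller bundle:
  Partition 1: {28} vs {31,29} -> bundles 28, 60; min = 28
  Partition 2: {31} vs {28,29} -> bundles 31, 57; min = 31
  Partition 3: {29} vs {28,31} -> bundles 29, 59; min = 29
Step 3: MMS = max(28, 31, 29) = 31

31


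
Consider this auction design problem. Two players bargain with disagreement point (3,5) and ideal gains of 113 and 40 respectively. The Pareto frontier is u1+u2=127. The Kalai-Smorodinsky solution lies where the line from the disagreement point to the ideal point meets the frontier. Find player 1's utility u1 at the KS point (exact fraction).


Step 1: At the KS point, (u1-d1)/r1 = (u2-d2)/r2 = t and u1+u2 = 127
Step 2: u1 = d1 + r1*t and u2 = d2 + r2*t, so (d1 + r1*t) + (d2 + r2*t) = 127
Step 3: t = (127 - 3 - 5)/(113 + 40) = 119/153 = 7/9
Step 4: u1 = d1 + r1*t = 3 + 113 * 7/9 = 818/9
Step 5: (Check: u2 = d2 + r2*t = 325/9; u1+u2 = 818/9 + 325/9 = 127, on the frontier.)

818/9


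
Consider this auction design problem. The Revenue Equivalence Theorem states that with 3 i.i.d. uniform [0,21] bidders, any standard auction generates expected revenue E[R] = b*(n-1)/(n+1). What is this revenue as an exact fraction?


Step 1: By Revenue Equivalence, expected revenue = b*(n-1)/(n+1)
Step 2: Substituting n = 3, b = 21
Step 3: Revenue = 21*(3-1)/(3+1) = 21*2/4
Step 4: Revenue = 42/4 = 21/2

21/2


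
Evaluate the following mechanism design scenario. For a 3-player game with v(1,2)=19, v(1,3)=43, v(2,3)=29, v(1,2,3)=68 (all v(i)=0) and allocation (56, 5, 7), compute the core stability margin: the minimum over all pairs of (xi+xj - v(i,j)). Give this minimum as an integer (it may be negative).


Step 1: Slack for coalition (1,2): x1+x2 - v12 = 61 - 19 = 42
Step 2: Slack for coalition (1,3): x1+x3 - v13 = 63 - 43 = 20
Step 3: Slack for coalition (2,3): x2+x3 - v23 = 12 - 29 = -17
Step 4: Minimum slack = min(42, 20, -17) = -17, attained by (2,3); coalition (2,3) can block (slack < 0), so the allocation is not in the core

-17


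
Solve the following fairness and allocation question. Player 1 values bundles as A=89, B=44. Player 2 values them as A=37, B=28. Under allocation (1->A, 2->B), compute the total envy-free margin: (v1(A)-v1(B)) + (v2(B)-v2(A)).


Step 1: Player 1's margin = v1(A) - v1(B) = 89 - 44 = 45
Step 2: Player 2's margin = v2(B) - v2(A) = 28 - 37 = -9
Step 3: Total margin = 45 + -9 = 36

36


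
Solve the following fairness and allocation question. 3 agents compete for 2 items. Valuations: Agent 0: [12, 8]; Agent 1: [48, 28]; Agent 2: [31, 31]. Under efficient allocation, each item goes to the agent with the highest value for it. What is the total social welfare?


Step 1: For each item, find the maximum value among all agents.
Step 2: Item 0 -> Agent 1 (value 48)
Step 3: Item 1 -> Agent 2 (value 31)
Step 4: Total welfare = 48 + 31 = 79

79


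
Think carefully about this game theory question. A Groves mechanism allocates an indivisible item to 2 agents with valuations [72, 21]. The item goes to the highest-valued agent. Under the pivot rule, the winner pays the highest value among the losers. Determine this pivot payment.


Step 1: The efficient winner is agent 0 with value 72
Step 2: Other agents' values: [21]
Step 3: Pivot payment = max(others) = 21
Step 4: The winner pays 21

21


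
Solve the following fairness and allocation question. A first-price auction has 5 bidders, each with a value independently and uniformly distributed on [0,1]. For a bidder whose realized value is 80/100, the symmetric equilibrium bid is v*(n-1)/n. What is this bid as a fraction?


Step 1: The symmetric BNE bidding function is b(v) = v * (n-1) / n
Step 2: Substitute v = 4/5 and n = 5
Step 3: b = 4/5 * 4/5
Step 4: b = 16/25

16/25


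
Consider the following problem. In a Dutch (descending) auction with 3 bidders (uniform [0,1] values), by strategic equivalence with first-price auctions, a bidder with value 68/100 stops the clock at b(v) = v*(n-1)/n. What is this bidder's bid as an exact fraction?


Step 1: Dutch auctions are strategically equivalent to first-price auctions
Step 2: The equilibrium bid is b(v) = v*(n-1)/n
Step 3: b = 17/25 * 2/3
Step 4: b = 34/75

34/75


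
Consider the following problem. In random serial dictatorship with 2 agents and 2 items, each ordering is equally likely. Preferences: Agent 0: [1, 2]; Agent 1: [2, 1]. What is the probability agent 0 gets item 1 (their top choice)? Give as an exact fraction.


Step 1: Agent 0 wants item 1
Step 2: There are 2 possible orderings of agents
Step 3: In 2 orderings, agent 0 gets item 1
Step 4: Probability = 2/2 = 1

1


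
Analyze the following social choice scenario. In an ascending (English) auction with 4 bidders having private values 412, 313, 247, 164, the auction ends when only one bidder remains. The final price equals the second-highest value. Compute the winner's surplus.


Step 1: Identify the highest value: 412
Step 2: Identify the second-highest value: 313
Step 3: The final price = second-highest value = 313
Step 4: Surplus = 412 - 313 = 99

99


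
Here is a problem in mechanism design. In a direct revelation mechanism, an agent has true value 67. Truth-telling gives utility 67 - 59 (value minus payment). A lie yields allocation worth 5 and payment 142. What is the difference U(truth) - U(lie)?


Step 1: U(truth) = value - payment = 67 - 59 = 8
Step 2: U(lie) = allocation - payment = 5 - 142 = -137
Step 3: IC gap = 8 - (-137) = 145

145


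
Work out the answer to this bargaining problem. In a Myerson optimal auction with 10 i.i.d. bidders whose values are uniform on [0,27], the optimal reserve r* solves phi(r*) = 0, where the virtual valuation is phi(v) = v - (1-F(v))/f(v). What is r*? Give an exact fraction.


Step 1: For U[0,27], F(v) = v/27 and f(v) = 1/27
Step 2: phi(v) = v - (1 - v/27)/(1/27) = v - (27 - v) = 2v - 27
Step 3: Set phi(r*) = 0: 2r* - 27 = 0
Step 4: r* = 27/2 (the number of bidders n = 10 does not enter)

27/2


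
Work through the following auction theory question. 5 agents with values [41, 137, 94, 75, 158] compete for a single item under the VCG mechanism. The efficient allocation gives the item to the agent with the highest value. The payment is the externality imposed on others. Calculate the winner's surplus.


Step 1: The winner is the agent with the highest value: agent 4 with value 158
Step 2: Values of other agents: [41, 137, 94, 75]
Step 3: VCG payment = max of others' values = 137
Step 4: Surplus = 158 - 137 = 21

21


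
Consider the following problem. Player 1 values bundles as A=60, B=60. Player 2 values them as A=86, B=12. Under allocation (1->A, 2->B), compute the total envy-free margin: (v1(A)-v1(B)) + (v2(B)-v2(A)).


Step 1: Player 1's margin = v1(A) - v1(B) = 60 - 60 = 0
Step 2: Player 2's margin = v2(B) - v2(A) = 12 - 86 = -74
Step 3: Total margin = 0 + -74 = -74

-74


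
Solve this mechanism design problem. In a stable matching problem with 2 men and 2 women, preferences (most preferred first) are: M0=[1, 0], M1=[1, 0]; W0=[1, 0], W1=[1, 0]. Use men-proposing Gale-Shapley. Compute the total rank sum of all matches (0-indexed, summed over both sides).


Step 1: Run Gale-Shapley (men propose, women hold best offer):
  M0 proposes to W1; she accepts
  M1 proposes to W1; she switches from M0
  M0 proposes to W0; she accepts
Step 2: Final matching: W0-M0, W1-M1
Step 3: 0-indexed ranks (man's rank of his match, then woman's): 1 + 1 + 0 + 0
Step 4: Total rank sum = 2

2


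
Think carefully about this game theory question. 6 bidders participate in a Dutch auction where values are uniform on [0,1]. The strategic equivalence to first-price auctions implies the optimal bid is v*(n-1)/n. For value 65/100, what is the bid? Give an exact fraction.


Step 1: Dutch auctions are strategically equivalent to first-price auctions
Step 2: The equilibrium bid is b(v) = v*(n-1)/n
Step 3: b = 13/20 * 5/6
Step 4: b = 13/24

13/24


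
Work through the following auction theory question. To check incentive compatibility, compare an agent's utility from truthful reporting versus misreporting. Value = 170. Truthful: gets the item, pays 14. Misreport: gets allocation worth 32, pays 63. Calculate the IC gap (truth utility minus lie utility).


Step 1: U(truth) = value - payment = 170 - 14 = 156
Step 2: U(lie) = allocation - payment = 32 - 63 = -31
Step 3: IC gap = 156 - (-31) = 187

187


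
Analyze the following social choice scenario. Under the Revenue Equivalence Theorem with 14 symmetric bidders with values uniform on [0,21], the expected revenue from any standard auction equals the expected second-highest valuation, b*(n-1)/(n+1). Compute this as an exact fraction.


Step 1: By Revenue Equivalence, expected revenue = b*(n-1)/(n+1)
Step 2: Substituting n = 14, b = 21
Step 3: Revenue = 21*(14-1)/(14+1) = 21*13/15
Step 4: Revenue = 273/15 = 91/5

91/5


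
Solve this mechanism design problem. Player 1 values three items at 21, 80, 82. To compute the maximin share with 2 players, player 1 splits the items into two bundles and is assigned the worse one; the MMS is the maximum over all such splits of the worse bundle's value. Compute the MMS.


Step 1: Item values = 21, 80, 82
Step 2: Enumerate all 2-bundle partitions and take the smaller bundle:
  Partition 1: {21} vs {80,82} -> bundles 21, 162; min = 21
  Partition 2: {80} vs {21,82} -> bundles 80, 103; min = 80
  Partition 3: {82} vs {21,80} -> bundles 82, 101; min = 82
Step 3: MMS = max(21, 80, 82) = 82

82


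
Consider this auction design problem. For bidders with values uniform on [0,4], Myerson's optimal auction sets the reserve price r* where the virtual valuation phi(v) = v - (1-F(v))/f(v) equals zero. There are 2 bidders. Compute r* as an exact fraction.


Step 1: For U[0,4], F(v) = v/4 and f(v) = 1/4
Step 2: phi(v) = v - (1 - v/4)/(1/4) = v - (4 - v) = 2v - 4
Step 3: Set phi(r*) = 0: 2r* - 4 = 0
Step 4: r* = 4/2 = 2 (the number of bidders n = 2 does not enter)

2


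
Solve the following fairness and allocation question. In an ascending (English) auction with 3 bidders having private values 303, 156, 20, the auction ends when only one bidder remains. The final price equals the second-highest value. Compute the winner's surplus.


Step 1: Identify the highest value: 303
Step 2: Identify the second-highest value: 156
Step 3: The final price = second-highest value = 156
Step 4: Surplus = 303 - 156 = 147

147


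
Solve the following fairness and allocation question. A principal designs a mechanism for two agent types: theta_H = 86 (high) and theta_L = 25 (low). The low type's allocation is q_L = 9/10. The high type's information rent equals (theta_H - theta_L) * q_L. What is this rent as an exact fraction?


Step 1: theta_H - theta_L = 86 - 25 = 61
Step 2: Information rent = (theta_H - theta_L) * q_L
Step 3: = 61 * 9/10
Step 4: = 549/10

549/10


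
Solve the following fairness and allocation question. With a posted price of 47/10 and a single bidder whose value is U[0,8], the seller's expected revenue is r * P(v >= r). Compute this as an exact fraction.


Step 1: Posted price r = 47/10, value support [0,8]
Step 2: P(v >= r) = (8 - 47/10)/8 = 33/80
Step 3: Expected revenue = r * P(v >= r) = 47/10 * 33/80
Step 4: Revenue = 1551/800

1551/800


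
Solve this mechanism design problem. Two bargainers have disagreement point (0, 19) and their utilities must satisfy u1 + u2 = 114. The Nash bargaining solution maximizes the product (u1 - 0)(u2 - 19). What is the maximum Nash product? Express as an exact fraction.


Step 1: The Nash solution splits surplus symmetrically above the disagreement point
Step 2: u1 = (total + d1 - d2)/2 = (114 + 0 - 19)/2 = 95/2
Step 3: u2 = (total - d1 + d2)/2 = (114 - 0 + 19)/2 = 133/2
Step 4: Nash product = (95/2 - 0) * (133/2 - 19)
Step 5: = 95/2 * 95/2 = 9025/4

9025/4
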